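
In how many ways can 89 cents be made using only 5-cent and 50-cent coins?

We need non-negative integers (x, y) with 5x + 50y = 89.
For each x from 0 to 17, check if (89 - 5x) is a non-negative multiple of 50.
Solutions (x, y): none
Count: 0

0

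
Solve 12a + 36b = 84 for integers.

Step 1: Check solvability.
gcd(12, 36) = 12
Since 12 divides 84, solutions exist.

Step 2: Apply extended Euclidean algorithm to find gcd.
We find integers such that 12*x0 + 36*y0 = 12

Step 3: Scale the particular solution.
Multiply by 84/12 = 7:
a = 7, b = 0

Step 4: Verify.
12*(7) + 36*(0) = 84 = 84 ✓

a = 7, b = 0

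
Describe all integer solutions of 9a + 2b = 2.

Step 1: Compute gcd(9, 2) = 1.
Since 1 divides 2, solutions exist.

Step 2: Find a particular solution using extended Euclidean algorithm.
We get a₀ = 2, b₀ = -8.
Check: 9*2 + 2*-8 = 2 = 2 ✓

Step 3: Write the general solution.
a = 2 + (2/1)t = 2 + 2t
b = -8 - (9/1)t = -8 - 9t
for any integer t.

a = 2 + 2t, b = -8 - 9t for integer t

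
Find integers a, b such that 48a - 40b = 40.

Step 1: Check solvability.
gcd(48, 40) = 8
Since 8 divides 40, solutions exist.

Step 2: Apply extended Euclidean algorithm to find gcd.
We find integers such that 48*x0 + 40*y0 = 8

Step 3: Scale the particular solution.
Multiply by 40/8 = 5:
a = 5, b = 5

Step 4: Verify.
48*(5) - 40*(5) = 40 = 40 ✓

a = 5, b = 5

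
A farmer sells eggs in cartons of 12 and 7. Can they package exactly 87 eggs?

We need non-negative a, b with 12a + 7b = 87.
gcd(12, 7) = 1 divides 87.
Try a = 2: 7b = 87 - 24 = 63, so b = 9.
One way: 2 cartons of 12 and 9 cartons of 7.

Yes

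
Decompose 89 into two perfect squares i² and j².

We need to find integers i, j > 0 such that i² + j² = 89.
Trying i = 5: j² = 89 - 5² = 89 - 25 = 64
j = 8
Check: 5² + 8² = 25 + 64 = 89 ✓

89 = 5² + 8²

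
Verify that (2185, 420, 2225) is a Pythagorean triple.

Compute a² + b²:
2185² + 420² = 4774225 + 176400 = 4950625
Compute c²:
2225² = 4950625
Since 4950625 = 4950625, it is a Pythagorean triple.

Yes, it is a Pythagorean triple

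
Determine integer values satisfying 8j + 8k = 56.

Step 1: Check solvability.
gcd(8, 8) = 8
Since 8 divides 56, solutions exist.

Step 2: Apply extended Euclidean algorithm to find gcd.
We find integers such that 8*x0 + 8*y0 = 8

Step 3: Scale the particular solution.
Multiply by 56/8 = 7:
j = 0, k = 7

Step 4: Verify.
8*(0) + 8*(7) = 56 = 56 ✓

j = 0, k = 7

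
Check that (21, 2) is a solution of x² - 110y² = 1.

Compute x² = 21² = 441
Compute 110y² = 110·2² = 110·4 = 440
x² - 110y² = 441 - 440 = 1
Since this equals 1, (21, 2) is a solution.

Yes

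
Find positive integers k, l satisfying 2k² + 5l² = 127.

Try small values of k and check whether (127 - 2k²)/5 is a perfect square.
k = 1: 2·1² = 2, so 5l² = 127 - 2 = 125, giving l² = 25, l = 5.
Check: 2·1² + 5·5² = 2 + 125 = 127 ✓

k = 1, l = 5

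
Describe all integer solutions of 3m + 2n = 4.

Step 1: Compute gcd(3, 2) = 1.
Since 1 divides 4, solutions exist.

Step 2: Find a particular solution using extended Euclidean algorithm.
We get m₀ = 4, n₀ = -4.
Check: 3*4 + 2*-4 = 4 = 4 ✓

Step 3: Write the general solution.
m = 4 + (2/1)t = 4 + 2t
n = -4 - (3/1)t = -4 - 3t
for any integer t.

m = 4 + 2t, n = -4 - 3t for integer t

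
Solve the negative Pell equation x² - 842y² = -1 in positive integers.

We need x² = 842y² - 1. Try successive y:
y = 1: x² = 842·1² - 1 = 841 = 29² ✓
Check: 29² - 842·1² = 841 - 842 = -1 ✓

x = 29, y = 1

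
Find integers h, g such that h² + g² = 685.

We need to find integers h, g > 0 such that h² + g² = 685.
Trying h = 3: g² = 685 - 3² = 685 - 9 = 676
g = 26
Check: 3² + 26² = 9 + 676 = 685 ✓

685 = 3² + 26²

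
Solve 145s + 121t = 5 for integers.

Step 1: Check solvability.
gcd(145, 121) = 1
Since 1 divides 5, solutions exist.

Step 2: Apply extended Euclidean algorithm to find gcd.
We find integers such that 145*x0 + 121*y0 = 1

Step 3: Scale the particular solution.
Multiply by 5/1 = 5:
s = -25, t = 30

Step 4: Verify.
145*(-25) + 121*(30) = 5 = 5 ✓

s = -25, t = 30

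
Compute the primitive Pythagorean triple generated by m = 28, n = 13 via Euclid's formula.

a = m² - n² = 28² - 13² = 784 - 169 = 615
b = 2mn = 2·28·13 = 728
c = m² + n² = 784 + 169 = 953
Verify: 615² + 728² = 378225 + 529984 = 908209 = 953² ✓

(615, 728, 953)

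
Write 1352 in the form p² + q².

We need to find integers p, q > 0 such that p² + q² = 1352.
Trying p = 14: q² = 1352 - 14² = 1352 - 196 = 1156
q = 34
Check: 14² + 34² = 196 + 1156 = 1352 ✓

1352 = 14² + 34²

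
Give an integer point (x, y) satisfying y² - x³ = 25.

Try small integer x values and check whether x³ + 25 is a perfect square.
x = 0: x³ + 25 = 0³ + 25 = 0 + 25 = 25
Is 25 a perfect square? 5² = 25 ✓
So (x, y) = (0, 5) is a solution.

x = 0, y = 5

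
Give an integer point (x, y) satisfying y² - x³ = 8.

Try small integer x values and check whether x³ + 8 is a perfect square.
x = 2: x³ + 8 = 2³ + 8 = 8 + 8 = 16
Is 16 a perfect square? 4² = 16 ✓
So (x, y) = (2, -4) is a solution.

x = 2, y = -4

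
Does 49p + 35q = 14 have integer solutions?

Step 1: Compute gcd(49, 35).
gcd(49, 35) = 7

Step 2: Check divisibility.
Does 7 divide 14? 14 = 7 x 2, so yes.

By the theorem on linear Diophantine equations, 49p + 35q = 14 has integer solutions if and only if gcd(49, 35) divides 14. Since 7 | 14, solutions exist.

Yes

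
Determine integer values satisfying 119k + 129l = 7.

Step 1: Check solvability.
gcd(119, 129) = 1
Since 1 divides 7, solutions exist.

Step 2: Apply extended Euclidean algorithm to find gcd.
We find integers such that 119*x0 + 129*y0 = 1

Step 3: Scale the particular solution.
Multiply by 7/1 = 7:
k = -91, l = 84

Step 4: Verify.
119*(-91) + 129*(84) = 7 = 7 ✓

k = -91, l = 84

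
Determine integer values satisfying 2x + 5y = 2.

Step 1: Check solvability.
gcd(2, 5) = 1
Since 1 divides 2, solutions exist.

Step 2: Apply extended Euclidean algorithm to find gcd.
We find integers such that 2*x0 + 5*y0 = 1

Step 3: Scale the particular solution.
Multiply by 2/1 = 2:
x = -4, y = 2

Step 4: Verify.
2*(-4) + 5*(2) = 2 = 2 ✓

x = -4, y = 2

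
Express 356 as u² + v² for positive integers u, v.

We need to find integers u, v > 0 such that u² + v² = 356.
Trying u = 10: v² = 356 - 10² = 356 - 100 = 256
v = 16
Check: 10² + 16² = 100 + 256 = 356 ✓

356 = 10² + 16²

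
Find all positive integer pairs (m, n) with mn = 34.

The positive divisors of 34 are: 1, 2, 17, 34.
Each divisor d gives the pair (d, 34/d):
(1, 34), (2, 17), (17, 2), (34, 1)

(1, 34), (2, 17), (17, 2), (34, 1)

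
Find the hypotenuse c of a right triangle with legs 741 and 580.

c² = a² + b² = 741² + 580² = 549081 + 336400 = 885481
c = sqrt(885481) = 941

941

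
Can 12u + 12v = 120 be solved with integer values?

Step 1: Compute gcd(12, 12).
gcd(12, 12) = 12

Step 2: Check divisibility.
Does 12 divide 120? 120 = 12 x 10, so yes.

By the theorem on linear Diophantine equations, 12u + 12v = 120 has integer solutions if and only if gcd(12, 12) divides 120. Since 12 | 120, solutions exist.

Yes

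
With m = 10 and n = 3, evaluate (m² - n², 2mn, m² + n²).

a = m² - n² = 100 - 9 = 91
b = 2mn = 2·10·3 = 60
c = m² + n² = 100 + 9 = 109
Verify: 91² + 60² = 8281 + 3600 = 11881 = 109² ✓

(91, 60, 109)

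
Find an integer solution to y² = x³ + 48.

Try small integer x values and check whether x³ + 48 is a perfect square.
x = 1: x³ + 48 = 1³ + 48 = 1 + 48 = 49
Is 49 a perfect square? 7² = 49 ✓
So (x, y) = (1, -7) is a solution.

x = 1, y = -7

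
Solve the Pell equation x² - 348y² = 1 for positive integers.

We seek the smallest positive integers (x, y) with x² - 348y² = 1, i.e., x² = 348y² + 1.
Try successive y values:
y = 1: x² = 348·1² + 1 = 349, not a perfect square
y = 2: x² = 348·2² + 1 = 1393, not a perfect square
y = 3: x² = 348·3² + 1 = 3133, not a perfect square
... continuing the search (or via continued fractions) ...
y = 84: x² = 348·84² + 1 = 2455489, x = 1567 ✓

Verify: 1567² - 348·84² = 2455489 - 2455488 = 1 ✓

x = 1567, y = 84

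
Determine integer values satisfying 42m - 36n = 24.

Step 1: Check solvability.
gcd(42, 36) = 6
Since 6 divides 24, solutions exist.

Step 2: Apply extended Euclidean algorithm to find gcd.
We find integers such that 42*x0 + 36*y0 = 6

Step 3: Scale the particular solution.
Multiply by 24/6 = 4:
m = 4, n = 4

Step 4: Verify.
42*(4) - 36*(4) = 24 = 24 ✓

m = 4, n = 4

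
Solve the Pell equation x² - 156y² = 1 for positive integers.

We seek the smallest positive integers (x, y) with x² - 156y² = 1, i.e., x² = 156y² + 1.
Try successive y values:
y = 1: x² = 156·1² + 1 = 157, not a perfect square
y = 2: x² = 156·2² + 1 = 625, x = 25 ✓

Verify: 25² - 156·2² = 625 - 624 = 1 ✓

x = 25, y = 2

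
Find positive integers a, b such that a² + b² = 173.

Search for a with 173 - a² a perfect square.
a = 2: 173 - 2² = 173 - 4 = 169 = 13² ✓
So a = 2, b = 13.

a = 2, b = 13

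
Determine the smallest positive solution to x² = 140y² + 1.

We seek the smallest positive integers (x, y) with x² - 140y² = 1, i.e., x² = 140y² + 1.
Try successive y values:
y = 1: x² = 140·1² + 1 = 141, not a perfect square
y = 2: x² = 140·2² + 1 = 561, not a perfect square
y = 3: x² = 140·3² + 1 = 1261, not a perfect square
... continuing the search (or via continued fractions) ...
y = 6: x² = 140·6² + 1 = 5041, x = 71 ✓

Verify: 71² - 140·6² = 5041 - 5040 = 1 ✓

x = 71, y = 6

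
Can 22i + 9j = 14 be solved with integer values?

Step 1: Compute gcd(22, 9).
gcd(22, 9) = 1

Step 2: Check divisibility.
Does 1 divide 14? 14 = 1 x 14, so yes.

By the theorem on linear Diophantine equations, 22i + 9j = 14 has integer solutions if and only if gcd(22, 9) divides 14. Since 1 | 14, solutions exist.

Yes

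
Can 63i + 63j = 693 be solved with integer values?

Step 1: Compute gcd(63, 63).
gcd(63, 63) = 63

Step 2: Check divisibility.
Does 63 divide 693? 693 = 63 x 11, so yes.

By the theorem on linear Diophantine equations, 63i + 63j = 693 has integer solutions if and only if gcd(63, 63) divides 693. Since 63 | 693, solutions exist.

Yes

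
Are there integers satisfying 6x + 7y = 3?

Step 1: Compute gcd(6, 7).
gcd(6, 7) = 1

Step 2: Check divisibility.
Does 1 divide 3? 3 = 1 x 3, so yes.

By the theorem on linear Diophantine equations, 6x + 7y = 3 has integer solutions if and only if gcd(6, 7) divides 3. Since 1 | 3, solutions exist.

Yes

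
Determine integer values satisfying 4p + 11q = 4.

Step 1: Check solvability.
gcd(4, 11) = 1
Since 1 divides 4, solutions exist.

Step 2: Apply extended Euclidean algorithm to find gcd.
We find integers such that 4*x0 + 11*y0 = 1

Step 3: Scale the particular solution.
Multiply by 4/1 = 4:
p = 12, q = -4

Step 4: Verify.
4*(12) + 11*(-4) = 4 = 4 ✓

p = 12, q = -4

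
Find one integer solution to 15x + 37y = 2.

Step 1: Check solvability.
gcd(15, 37) = 1
Since 1 divides 2, solutions exist.

Step 2: Apply extended Euclidean algorithm to find gcd.
We find integers such that 15*x0 + 37*y0 = 1

Step 3: Scale the particular solution.
Multiply by 2/1 = 2:
x = 10, y = -4

Step 4: Verify.
15*(10) + 37*(-4) = 2 = 2 ✓

x = 10, y = -4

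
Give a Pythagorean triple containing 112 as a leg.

We need the other leg and hypotenuse such that 112² + x² = c².
Take x = 15, c = 113: 112² + 15² = 12544 + 225 = 12769 = 113² ✓
Triple: (15, 112, 113)

(15, 112, 113)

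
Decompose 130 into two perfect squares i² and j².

We need to find integers i, j > 0 such that i² + j² = 130.
Trying i = 3: j² = 130 - 3² = 130 - 9 = 121
j = 11
Check: 3² + 11² = 9 + 121 = 130 ✓

130 = 3² + 11²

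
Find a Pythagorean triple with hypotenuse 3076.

We need a² + b² = 3076² = 9461776.
Trying: 1924² + 2400² = 3701776 + 5760000 = 9461776 ✓

(1924, 2400, 3076)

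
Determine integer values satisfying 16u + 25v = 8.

Step 1: Check solvability.
gcd(16, 25) = 1
Since 1 divides 8, solutions exist.

Step 2: Apply extended Euclidean algorithm to find gcd.
We find integers such that 16*x0 + 25*y0 = 1

Step 3: Scale the particular solution.
Multiply by 8/1 = 8:
u = 88, v = -56

Step 4: Verify.
16*(88) + 25*(-56) = 8 = 8 ✓

u = 88, v = -56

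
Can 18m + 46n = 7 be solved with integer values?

Step 1: Compute gcd(18, 46).
gcd(18, 46) = 2

Step 2: Check divisibility.
Does 2 divide 7? 7 = 2 x 3 + 1, so no.

By the theorem on linear Diophantine equations, 18m + 46n = 7 has integer solutions if and only if gcd(18, 46) divides 7. Since 2 does not divide 7, no solutions exist.

No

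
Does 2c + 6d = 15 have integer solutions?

Step 1: Compute gcd(2, 6).
gcd(2, 6) = 2

Step 2: Check divisibility.
Does 2 divide 15? 15 = 2 x 7 + 1, so no.

By the theorem on linear Diophantine equations, 2c + 6d = 15 has integer solutions if and only if gcd(2, 6) divides 15. Since 2 does not divide 15, no solutions exist.

No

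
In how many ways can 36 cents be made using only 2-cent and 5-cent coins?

We need non-negative integers (x, y) with 2x + 5y = 36.
For each x from 0 to 18, check if (36 - 2x) is a non-negative multiple of 5.
Solutions (x, y): (3,6), (8,4), (13,2), (18,0)
Count: 4

4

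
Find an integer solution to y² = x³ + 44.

Try small integer x values and check whether x³ + 44 is a perfect square.
x = -2: x³ + 44 = -2³ + 44 = -8 + 44 = 36
Is 36 a perfect square? 6² = 36 ✓
So (x, y) = (-2, 6) is a solution.

x = -2, y = 6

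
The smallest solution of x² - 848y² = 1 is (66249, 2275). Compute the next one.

Solutions to x² - Dy² = 1 are generated by powers of (x₀ + y₀√D).
The next solution satisfies x₁ + y₁√848 = (x₀ + y₀√848)², giving:
x₁ = x₀² + 848y₀² = 66249² + 848·2275² = 4388930001 + 4388930000 = 8777860001
y₁ = 2x₀y₀ = 2·66249·2275 = 301432950

Verify: 8777860001² - 848·301432950² = 77050826197155720001 - 77050826197155720000 = 1 ✓

x = 8777860001, y = 301432950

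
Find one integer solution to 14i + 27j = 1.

Step 1: Check solvability.
gcd(14, 27) = 1
Since 1 divides 1, solutions exist.

Step 2: Apply extended Euclidean algorithm to find gcd.
We find integers such that 14*x0 + 27*y0 = 1

Step 3: Scale the particular solution.
Multiply by 1/1 = 1:
i = 2, j = -1

Step 4: Verify.
14*(2) + 27*(-1) = 1 = 1 ✓

i = 2, j = -1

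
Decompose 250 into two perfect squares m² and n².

We need to find integers m, n > 0 such that m² + n² = 250.
Trying m = 5: n² = 250 - 5² = 250 - 25 = 225
n = 15
Check: 5² + 15² = 25 + 225 = 250 ✓

250 = 5² + 15²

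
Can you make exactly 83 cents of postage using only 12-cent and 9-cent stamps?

We need non-negative x, y with 12x + 9y = 83.
gcd(12, 9) = 3, and 3 does not divide 83.
No integer solutions exist, so certainly no non-negative ones.

No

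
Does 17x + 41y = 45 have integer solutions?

Step 1: Compute gcd(17, 41).
gcd(17, 41) = 1

Step 2: Check divisibility.
Does 1 divide 45? 45 = 1 x 45, so yes.

By the theorem on linear Diophantine equations, 17x + 41y = 45 has integer solutions if and only if gcd(17, 41) divides 45. Since 1 | 45, solutions exist.

Yes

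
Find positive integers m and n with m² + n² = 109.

We need to find integers m, n > 0 such that m² + n² = 109.
Trying m = 3: n² = 109 - 3² = 109 - 9 = 100
n = 10
Check: 3² + 10² = 9 + 100 = 109 ✓

109 = 3² + 10²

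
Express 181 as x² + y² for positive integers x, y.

We need to find integers x, y > 0 such that x² + y² = 181.
Trying x = 9: y² = 181 - 9² = 181 - 81 = 100
y = 10
Check: 9² + 10² = 81 + 100 = 181 ✓

181 = 9² + 10²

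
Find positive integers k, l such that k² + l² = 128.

Search for k with 128 - k² a perfect square.
k = 8: 128 - 8² = 128 - 64 = 64 = 8² ✓
So k = 8, l = 8.

k = 8, l = 8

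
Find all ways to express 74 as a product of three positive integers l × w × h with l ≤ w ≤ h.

Iterate l from 1 to ⌊74^(1/3)⌋. For each l dividing 74, iterate w ≥ l with w dividing 74/l, and set h = 74/(l·w).
Triples found (2): (1×1×74), (1×2×37)

(1×1×74), (1×2×37)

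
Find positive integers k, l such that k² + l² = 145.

Search for k with 145 - k² a perfect square.
k = 1: 145 - 1² = 145 - 1 = 144 = 12² ✓
So k = 1, l = 12.

k = 1, l = 12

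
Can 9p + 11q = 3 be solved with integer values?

Step 1: Compute gcd(9, 11).
gcd(9, 11) = 1

Step 2: Check divisibility.
Does 1 divide 3? 3 = 1 x 3, so yes.

By the theorem on linear Diophantine equations, 9p + 11q = 3 has integer solutions if and only if gcd(9, 11) divides 3. Since 1 | 3, solutions exist.

Yes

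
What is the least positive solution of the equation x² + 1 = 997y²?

We need x² = 997y² - 1. Try successive y:
y = 1: x² = 997·1² - 1 = 996, not a perfect square
y = 2: x² = 997·2² - 1 = 3987, not a perfect square
y = 3: x² = 997·3² - 1 = 8972, not a perfect square
...
y = 2689: x² = 997·2689² - 1 = 7209028836 = 84906² ✓
Check: 84906² - 997·2689² = 7209028836 - 7209028837 = -1 ✓

x = 84906, y = 2689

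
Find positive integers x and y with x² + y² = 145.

We need to find integers x, y > 0 such that x² + y² = 145.
Trying x = 1: y² = 145 - 1² = 145 - 1 = 144
y = 12
Check: 1² + 12² = 1 + 144 = 145 ✓

145 = 1² + 12²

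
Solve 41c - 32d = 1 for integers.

Step 1: Check solvability.
gcd(41, 32) = 1
Since 1 divides 1, solutions exist.

Step 2: Apply extended Euclidean algorithm to find gcd.
We find integers such that 41*x0 + 32*y0 = 1

Step 3: Scale the particular solution.
Multiply by 1/1 = 1:
c = -7, d = -9

Step 4: Verify.
41*(-7) - 32*(-9) = 1 = 1 ✓

c = -7, d = -9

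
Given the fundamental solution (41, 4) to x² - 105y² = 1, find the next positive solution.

Solutions to x² - Dy² = 1 are generated by powers of (x₀ + y₀√D).
The next solution satisfies x₁ + y₁√105 = (x₀ + y₀√105)², giving:
x₁ = x₀² + 105y₀² = 41² + 105·4² = 1681 + 1680 = 3361
y₁ = 2x₀y₀ = 2·41·4 = 328

Verify: 3361² - 105·328² = 11296321 - 11296320 = 1 ✓

x = 3361, y = 328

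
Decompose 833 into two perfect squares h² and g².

We need to find integers h, g > 0 such that h² + g² = 833.
Trying h = 7: g² = 833 - 7² = 833 - 49 = 784
g = 28
Check: 7² + 28² = 49 + 784 = 833 ✓

833 = 7² + 28²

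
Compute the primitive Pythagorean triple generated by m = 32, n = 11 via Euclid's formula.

a = m² - n² = 1024 - 121 = 903
b = 2mn = 2·32·11 = 704
c = m² + n² = 1024 + 121 = 1145
Verify: 903² + 704² = 815409 + 495616 = 1311025 = 1145² ✓

(903, 704, 1145)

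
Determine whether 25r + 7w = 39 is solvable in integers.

Step 1: Compute gcd(25, 7).
gcd(25, 7) = 1

Step 2: Check divisibility.
Does 1 divide 39? 39 = 1 x 39, so yes.

By the theorem on linear Diophantine equations, 25r + 7w = 39 has integer solutions if and only if gcd(25, 7) divides 39. Since 1 | 39, solutions exist.

Yes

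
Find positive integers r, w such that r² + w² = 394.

Search for r with 394 - r² a perfect square.
r = 13: 394 - 13² = 394 - 169 = 225 = 15² ✓
So r = 13, w = 15.

r = 13, w = 15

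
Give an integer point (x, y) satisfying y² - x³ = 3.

Try small integer x values and check whether x³ + 3 is a perfect square.
x = 1: x³ + 3 = 1³ + 3 = 1 + 3 = 4
Is 4 a perfect square? 2² = 4 ✓
So (x, y) = (1, -2) is a solution.

x = 1, y = -2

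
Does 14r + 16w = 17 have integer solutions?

Step 1: Compute gcd(14, 16).
gcd(14, 16) = 2

Step 2: Check divisibility.
Does 2 divide 17? 17 = 2 x 8 + 1, so no.

By the theorem on linear Diophantine equations, 14r + 16w = 17 has integer solutions if and only if gcd(14, 16) divides 17. Since 2 does not divide 17, no solutions exist.

No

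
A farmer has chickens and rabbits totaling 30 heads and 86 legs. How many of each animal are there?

Let c = chickens, r = rabbits.
Heads: c + r = 30
Legs: 2c + 4r = 86
From the first equation, c = 30 - r. Substitute:
2(30 - r) + 4r = 86
60 + 2r = 86
r = (86 - 60)/2 = 13
c = 30 - 13 = 17

Chickens: 17, Rabbits: 13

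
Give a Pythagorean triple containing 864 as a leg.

We need the other leg and hypotenuse such that 864² + x² = c².
Take x = 473, c = 985: 864² + 473² = 746496 + 223729 = 970225 = 985² ✓
Triple: (473, 864, 985)

(473, 864, 985)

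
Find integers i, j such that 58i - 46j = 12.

Step 1: Check solvability.
gcd(58, 46) = 2
Since 2 divides 12, solutions exist.

Step 2: Apply extended Euclidean algorithm to find gcd.
We find integers such that 58*x0 + 46*y0 = 2

Step 3: Scale the particular solution.
Multiply by 12/2 = 6:
i = 24, j = 30

Step 4: Verify.
58*(24) - 46*(30) = 12 = 12 ✓

i = 24, j = 30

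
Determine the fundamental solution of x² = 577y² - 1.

We need x² = 577y² - 1. Try successive y:
y = 1: x² = 577·1² - 1 = 576 = 24² ✓
Check: 24² - 577·1² = 576 - 577 = -1 ✓

x = 24, y = 1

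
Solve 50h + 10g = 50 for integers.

Step 1: Check solvability.
gcd(50, 10) = 10
Since 10 divides 50, solutions exist.

Step 2: Apply extended Euclidean algorithm to find gcd.
We find integers such that 50*x0 + 10*y0 = 10

Step 3: Scale the particular solution.
Multiply by 50/10 = 5:
h = 0, g = 5

Step 4: Verify.
50*(0) + 10*(5) = 50 = 50 ✓

h = 0, g = 5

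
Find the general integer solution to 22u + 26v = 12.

Step 1: Compute gcd(22, 26) = 2.
Since 2 divides 12, solutions exist.

Step 2: Find a particular solution using extended Euclidean algorithm.
We get u₀ = 36, v₀ = -30.
Check: 22*36 + 26*-30 = 12 = 12 ✓

Step 3: Write the general solution.
u = 36 + (26/2)t = 36 + 13t
v = -30 - (22/2)t = -30 - 11t
for any integer t.

u = 36 + 13t, v = -30 - 11t for integer t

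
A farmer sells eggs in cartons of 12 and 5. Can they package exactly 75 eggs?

We need non-negative a, b with 12a + 5b = 75.
gcd(12, 5) = 1 divides 75.
Try a = 0: 5b = 75 - 0 = 75, so b = 15.
One way: 0 cartons of 12 and 15 cartons of 5.

Yes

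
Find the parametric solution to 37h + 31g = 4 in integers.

Step 1: Compute gcd(37, 31) = 1.
Since 1 divides 4, solutions exist.

Step 2: Find a particular solution using extended Euclidean algorithm.
We get h₀ = -20, g₀ = 24.
Check: 37*-20 + 31*24 = 4 = 4 ✓

Step 3: Write the general solution.
h = -20 + (31/1)t = -20 + 31t
g = 24 - (37/1)t = 24 - 37t
for any integer t.

h = -20 + 31t, g = 24 - 37t for integer t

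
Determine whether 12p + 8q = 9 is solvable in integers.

Step 1: Compute gcd(12, 8).
gcd(12, 8) = 4

Step 2: Check divisibility.
Does 4 divide 9? 9 = 4 x 2 + 1, so no.

By the theorem on linear Diophantine equations, 12p + 8q = 9 has integer solutions if and only if gcd(12, 8) divides 9. Since 4 does not divide 9, no solutions exist.

No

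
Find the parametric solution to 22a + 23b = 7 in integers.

Step 1: Compute gcd(22, 23) = 1.
Since 1 divides 7, solutions exist.

Step 2: Find a particular solution using extended Euclidean algorithm.
We get a₀ = -7, b₀ = 7.
Check: 22*-7 + 23*7 = 7 = 7 ✓

Step 3: Write the general solution.
a = -7 + (23/1)t = -7 + 23t
b = 7 - (22/1)t = 7 - 22t
for any integer t.

a = -7 + 23t, b = 7 - 22t for integer t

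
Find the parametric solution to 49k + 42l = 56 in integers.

Step 1: Compute gcd(49, 42) = 7.
Since 7 divides 56, solutions exist.

Step 2: Find a particular solution using extended Euclidean algorithm.
We get k₀ = 8, l₀ = -8.
Check: 49*8 + 42*-8 = 56 = 56 ✓

Step 3: Write the general solution.
k = 8 + (42/7)t = 8 + 6t
l = -8 - (49/7)t = -8 - 7t
for any integer t.

k = 8 + 6t, l = -8 - 7t for integer t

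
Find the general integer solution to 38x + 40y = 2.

Step 1: Compute gcd(38, 40) = 2.
Since 2 divides 2, solutions exist.

Step 2: Find a particular solution using extended Euclidean algorithm.
We get x₀ = -1, y₀ = 1.
Check: 38*-1 + 40*1 = 2 = 2 ✓

Step 3: Write the general solution.
x = -1 + (40/2)t = -1 + 20t
y = 1 - (38/2)t = 1 - 19t
for any integer t.

x = -1 + 20t, y = 1 - 19t for integer t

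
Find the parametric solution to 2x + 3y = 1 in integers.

Step 1: Compute gcd(2, 3) = 1.
Since 1 divides 1, solutions exist.

Step 2: Find a particular solution using extended Euclidean algorithm.
We get x₀ = -1, y₀ = 1.
Check: 2*-1 + 3*1 = 1 = 1 ✓

Step 3: Write the general solution.
x = -1 + (3/1)t = -1 + 3t
y = 1 - (2/1)t = 1 - 2t
for any integer t.

x = -1 + 3t, y = 1 - 2t for integer t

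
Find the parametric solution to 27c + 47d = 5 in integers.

Step 1: Compute gcd(27, 47) = 1.
Since 1 divides 5, solutions exist.

Step 2: Find a particular solution using extended Euclidean algorithm.
We get c₀ = 35, d₀ = -20.
Check: 27*35 + 47*-20 = 5 = 5 ✓

Step 3: Write the general solution.
c = 35 + (47/1)t = 35 + 47t
d = -20 - (27/1)t = -20 - 27t
for any integer t.

c = 35 + 47t, d = -20 - 27t for integer t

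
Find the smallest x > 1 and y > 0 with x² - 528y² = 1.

We seek the smallest positive integers (x, y) with x² - 528y² = 1, i.e., x² = 528y² + 1.
Try successive y values:
y = 1: x² = 528·1² + 1 = 529, x = 23 ✓

Verify: 23² - 528·1² = 529 - 528 = 1 ✓

x = 23, y = 1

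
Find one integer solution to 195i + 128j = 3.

Step 1: Check solvability.
gcd(195, 128) = 1
Since 1 divides 3, solutions exist.

Step 2: Apply extended Euclidean algorithm to find gcd.
We find integers such that 195*x0 + 128*y0 = 1

Step 3: Scale the particular solution.
Multiply by 3/1 = 3:
i = -63, j = 96

Step 4: Verify.
195*(-63) + 128*(96) = 3 = 3 ✓

i = -63, j = 96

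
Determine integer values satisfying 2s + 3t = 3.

Step 1: Check solvability.
gcd(2, 3) = 1
Since 1 divides 3, solutions exist.

Step 2: Apply extended Euclidean algorithm to find gcd.
We find integers such that 2*x0 + 3*y0 = 1

Step 3: Scale the particular solution.
Multiply by 3/1 = 3:
s = -3, t = 3

Step 4: Verify.
2*(-3) + 3*(3) = 3 = 3 ✓

s = -3, t = 3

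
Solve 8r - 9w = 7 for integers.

Step 1: Check solvability.
gcd(8, 9) = 1
Since 1 divides 7, solutions exist.

Step 2: Apply extended Euclidean algorithm to find gcd.
We find integers such that 8*x0 + 9*y0 = 1

Step 3: Scale the particular solution.
Multiply by 7/1 = 7:
r = -7, w = -7

Step 4: Verify.
8*(-7) - 9*(-7) = 7 = 7 ✓

r = -7, w = -7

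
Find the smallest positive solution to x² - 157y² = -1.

We need x² = 157y² - 1. Try successive y:
y = 1: x² = 157·1² - 1 = 156, not a perfect square
y = 2: x² = 157·2² - 1 = 627, not a perfect square
y = 3: x² = 157·3² - 1 = 1412, not a perfect square
...
y = 385645: x² = 157·385645² - 1 = 23349364365924 = 4832118² ✓
Check: 4832118² - 157·385645² = 23349364365924 - 23349364365925 = -1 ✓

x = 4832118, y = 385645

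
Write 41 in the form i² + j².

We need to find integers i, j > 0 such that i² + j² = 41.
Trying i = 4: j² = 41 - 4² = 41 - 16 = 25
j = 5
Check: 4² + 5² = 16 + 25 = 41 ✓

41 = 4² + 5²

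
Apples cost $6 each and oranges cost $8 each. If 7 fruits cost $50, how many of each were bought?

Let a = apples, o = oranges.
a + o = 7
6a + 8o = 50
Substitute o = 7 - a:
6a + 8(7 - a) = 50
(6 - 8)a = 50 - 56
-2a = -6
a = 3, o = 7 - 3 = 4

Apples: 3, Oranges: 4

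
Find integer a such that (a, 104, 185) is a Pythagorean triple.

a² = c² - b² = 185² - 104² = 34225 - 10816 = 23409
a = sqrt(23409) = 153

153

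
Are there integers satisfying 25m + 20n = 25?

Step 1: Compute gcd(25, 20).
gcd(25, 20) = 5

Step 2: Check divisibility.
Does 5 divide 25? 25 = 5 x 5, so yes.

By the theorem on linear Diophantine equations, 25m + 20n = 25 has integer solutions if and only if gcd(25, 20) divides 25. Since 5 | 25, solutions exist.

Yes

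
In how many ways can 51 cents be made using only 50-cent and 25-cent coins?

We need non-negative integers (x, y) with 50x + 25y = 51.
For each x from 0 to 1, check if (51 - 50x) is a non-negative multiple of 25.
Solutions (x, y): none
Count: 0

0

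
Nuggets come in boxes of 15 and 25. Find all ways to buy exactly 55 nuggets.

We need non-negative integers (x, y) with 15x + 25y = 55.
For each x in 0..3, check if 55 - 15x is a non-negative multiple of 25.
x = 2: 25y = 25, y = 1 ✓

(2 boxes of 15, 1 boxes of 25)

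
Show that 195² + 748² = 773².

Compute a² + b²:
195² + 748² = 38025 + 559504 = 597529
Compute c²:
773² = 597529
Since 597529 = 597529, it is a Pythagorean triple.

Yes, it is a Pythagorean triple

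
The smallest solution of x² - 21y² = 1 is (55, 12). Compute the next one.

Solutions to x² - Dy² = 1 are generated by powers of (x₀ + y₀√D).
The next solution satisfies x₁ + y₁√21 = (x₀ + y₀√21)², giving:
x₁ = x₀² + 21y₀² = 55² + 21·12² = 3025 + 3024 = 6049
y₁ = 2x₀y₀ = 2·55·12 = 1320

Verify: 6049² - 21·1320² = 36590401 - 36590400 = 1 ✓

x = 6049, y = 1320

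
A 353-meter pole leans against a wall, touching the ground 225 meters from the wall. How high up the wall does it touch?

The ladder, wall, and ground form a right triangle with hypotenuse 353 and one leg 225.
By the Pythagorean theorem: h² = 353² - 225² = 124609 - 50625 = 73984
h = √73984 = 272 meters

272 meters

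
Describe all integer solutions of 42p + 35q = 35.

Step 1: Compute gcd(42, 35) = 7.
Since 7 divides 35, solutions exist.

Step 2: Find a particular solution using extended Euclidean algorithm.
We get p₀ = 5, q₀ = -5.
Check: 42*5 + 35*-5 = 35 = 35 ✓

Step 3: Write the general solution.
p = 5 + (35/7)t = 5 + 5t
q = -5 - (42/7)t = -5 - 6t
for any integer t.

p = 5 + 5t, q = -5 - 6t for integer t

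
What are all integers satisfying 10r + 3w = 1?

Step 1: Compute gcd(10, 3) = 1.
Since 1 divides 1, solutions exist.

Step 2: Find a particular solution using extended Euclidean algorithm.
We get r₀ = 1, w₀ = -3.
Check: 10*1 + 3*-3 = 1 = 1 ✓

Step 3: Write the general solution.
r = 1 + (3/1)t = 1 + 3t
w = -3 - (10/1)t = -3 - 10t
for any integer t.

r = 1 + 3t, w = -3 - 10t for integer t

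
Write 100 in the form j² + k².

We need to find integers j, k > 0 such that j² + k² = 100.
Trying j = 6: k² = 100 - 6² = 100 - 36 = 64
k = 8
Check: 6² + 8² = 36 + 64 = 100 ✓

100 = 6² + 8²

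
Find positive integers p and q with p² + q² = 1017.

We need to find integers p, q > 0 such that p² + q² = 1017.
Trying p = 21: q² = 1017 - 21² = 1017 - 441 = 576
q = 24
Check: 21² + 24² = 441 + 576 = 1017 ✓

1017 = 21² + 24²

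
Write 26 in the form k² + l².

We need to find integers k, l > 0 such that k² + l² = 26.
Trying k = 1: l² = 26 - 1² = 26 - 1 = 25
l = 5
Check: 1² + 5² = 1 + 25 = 26 ✓

26 = 1² + 5²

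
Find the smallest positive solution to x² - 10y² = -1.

We need x² = 10y² - 1. Try successive y:
y = 1: x² = 10·1² - 1 = 9 = 3² ✓
Check: 3² - 10·1² = 9 - 10 = -1 ✓

x = 3, y = 1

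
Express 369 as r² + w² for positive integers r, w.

We need to find integers r, w > 0 such that r² + w² = 369.
Trying r = 12: w² = 369 - 12² = 369 - 144 = 225
w = 15
Check: 12² + 15² = 144 + 225 = 369 ✓

369 = 12² + 15²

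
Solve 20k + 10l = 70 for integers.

Step 1: Check solvability.
gcd(20, 10) = 10
Since 10 divides 70, solutions exist.

Step 2: Apply extended Euclidean algorithm to find gcd.
We find integers such that 20*x0 + 10*y0 = 10

Step 3: Scale the particular solution.
Multiply by 70/10 = 7:
k = 0, l = 7

Step 4: Verify.
20*(0) + 10*(7) = 70 = 70 ✓

k = 0, l = 7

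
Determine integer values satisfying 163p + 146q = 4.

Step 1: Check solvability.
gcd(163, 146) = 1
Since 1 divides 4, solutions exist.

Step 2: Apply extended Euclidean algorithm to find gcd.
We find integers such that 163*x0 + 146*y0 = 1

Step 3: Scale the particular solution.
Multiply by 4/1 = 4:
p = 172, q = -192

Step 4: Verify.
163*(172) + 146*(-192) = 4 = 4 ✓

p = 172, q = -192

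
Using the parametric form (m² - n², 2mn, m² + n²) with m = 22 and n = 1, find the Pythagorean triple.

a = m² - n² = 22² - 1² = 484 - 1 = 483
b = 2mn = 2·22·1 = 44
c = m² + n² = 484 + 1 = 485
Verify: 483² + 44² = 233289 + 1936 = 235225 = 485² ✓

(483, 44, 485)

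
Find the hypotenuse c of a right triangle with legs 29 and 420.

c² = a² + b² = 29² + 420² = 841 + 176400 = 177241
c = sqrt(177241) = 421

421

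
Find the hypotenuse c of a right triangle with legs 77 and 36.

c² = a² + b² = 77² + 36² = 5929 + 1296 = 7225
c = 85

85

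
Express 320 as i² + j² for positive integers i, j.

We need to find integers i, j > 0 such that i² + j² = 320.
Trying i = 8: j² = 320 - 8² = 320 - 64 = 256
j = 16
Check: 8² + 16² = 64 + 256 = 320 ✓

320 = 8² + 16²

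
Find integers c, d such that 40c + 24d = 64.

Step 1: Check solvability.
gcd(40, 24) = 8
Since 8 divides 64, solutions exist.

Step 2: Apply extended Euclidean algorithm to find gcd.
We find integers such that 40*x0 + 24*y0 = 8

Step 3: Scale the particular solution.
Multiply by 64/8 = 8:
c = -8, d = 16

Step 4: Verify.
40*(-8) + 24*(16) = 64 = 64 ✓

c = -8, d = 16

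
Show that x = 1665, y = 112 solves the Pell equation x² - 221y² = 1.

Compute x² = 1665² = 2772225
Compute 221y² = 221·112² = 221·12544 = 2772224
x² - 221y² = 2772225 - 2772224 = 1
Since this equals 1, (1665, 112) is a solution.

Yes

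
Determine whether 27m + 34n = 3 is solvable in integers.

Step 1: Compute gcd(27, 34).
gcd(27, 34) = 1

Step 2: Check divisibility.
Does 1 divide 3? 3 = 1 x 3, so yes.

By the theorem on linear Diophantine equations, 27m + 34n = 3 has integer solutions if and only if gcd(27, 34) divides 3. Since 1 | 3, solutions exist.

Yes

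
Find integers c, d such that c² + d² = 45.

We need to find integers c, d > 0 such that c² + d² = 45.
Trying c = 3: d² = 45 - 3² = 45 - 9 = 36
d = 6
Check: 3² + 6² = 9 + 36 = 45 ✓

45 = 3² + 6²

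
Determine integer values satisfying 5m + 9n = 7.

Step 1: Check solvability.
gcd(5, 9) = 1
Since 1 divides 7, solutions exist.

Step 2: Apply extended Euclidean algorithm to find gcd.
We find integers such that 5*x0 + 9*y0 = 1

Step 3: Scale the particular solution.
Multiply by 7/1 = 7:
m = 14, n = -7

Step 4: Verify.
5*(14) + 9*(-7) = 7 = 7 ✓

m = 14, n = -7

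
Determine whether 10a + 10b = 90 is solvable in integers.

Step 1: Compute gcd(10, 10).
gcd(10, 10) = 10

Step 2: Check divisibility.
Does 10 divide 90? 90 = 10 x 9, so yes.

By the theorem on linear Diophantine equations, 10a + 10b = 90 has integer solutions if and only if gcd(10, 10) divides 90. Since 10 | 90, solutions exist.

Yes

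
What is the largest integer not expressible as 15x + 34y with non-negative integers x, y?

For two coprime denominations a and b, the Frobenius number (largest value not representable as a non-negative combination) is ab - a - b.
Here gcd(15, 34) = 1, so they are coprime.
F(15, 34) = 15·34 - 15 - 34 = 510 - 49 = 461

461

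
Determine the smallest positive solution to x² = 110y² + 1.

We seek the smallest positive integers (x, y) with x² - 110y² = 1, i.e., x² = 110y² + 1.
Try successive y values:
y = 1: x² = 110·1² + 1 = 111, not a perfect square
y = 2: x² = 110·2² + 1 = 441, x = 21 ✓

Verify: 21² - 110·2² = 441 - 440 = 1 ✓

x = 21, y = 2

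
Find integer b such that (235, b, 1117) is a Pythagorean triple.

b² = c² - a² = 1117² - 235² = 1247689 - 55225 = 1192464
b = sqrt(1192464) = 1092

1092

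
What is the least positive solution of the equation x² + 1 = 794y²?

We need x² = 794y² - 1. Try successive y:
y = 1: x² = 794·1² - 1 = 793, not a perfect square
y = 2: x² = 794·2² - 1 = 3175, not a perfect square
y = 3: x² = 794·3² - 1 = 7145, not a perfect square
...
y = 1073: x² = 794·1073² - 1 = 914155225 = 30235² ✓
Check: 30235² - 794·1073² = 914155225 - 914155226 = -1 ✓

x = 30235, y = 1073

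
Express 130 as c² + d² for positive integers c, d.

We need to find integers c, d > 0 such that c² + d² = 130.
Trying c = 3: d² = 130 - 3² = 130 - 9 = 121
d = 11
Check: 3² + 11² = 9 + 121 = 130 ✓

130 = 3² + 11²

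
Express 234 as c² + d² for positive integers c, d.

We need to find integers c, d > 0 such that c² + d² = 234.
Trying c = 3: d² = 234 - 3² = 234 - 9 = 225
d = 15
Check: 3² + 15² = 9 + 225 = 234 ✓

234 = 3² + 15²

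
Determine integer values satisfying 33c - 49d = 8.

Step 1: Check solvability.
gcd(33, 49) = 1
Since 1 divides 8, solutions exist.

Step 2: Apply extended Euclidean algorithm to find gcd.
We find integers such that 33*x0 + 49*y0 = 1

Step 3: Scale the particular solution.
Multiply by 8/1 = 8:
c = 24, d = 16

Step 4: Verify.
33*(24) - 49*(16) = 8 = 8 ✓

c = 24, d = 16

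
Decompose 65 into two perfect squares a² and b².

We need to find integers a, b > 0 such that a² + b² = 65.
Trying a = 1: b² = 65 - 1² = 65 - 1 = 64
b = 8
Check: 1² + 8² = 1 + 64 = 65 ✓

65 = 1² + 8²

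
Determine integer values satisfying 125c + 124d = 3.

Step 1: Check solvability.
gcd(125, 124) = 1
Since 1 divides 3, solutions exist.

Step 2: Apply extended Euclidean algorithm to find gcd.
We find integers such that 125*x0 + 124*y0 = 1

Step 3: Scale the particular solution.
Multiply by 3/1 = 3:
c = 3, d = -3

Step 4: Verify.
125*(3) + 124*(-3) = 3 = 3 ✓

c = 3, d = -3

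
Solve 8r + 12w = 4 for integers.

Step 1: Check solvability.
gcd(8, 12) = 4
Since 4 divides 4, solutions exist.

Step 2: Apply extended Euclidean algorithm to find gcd.
We find integers such that 8*x0 + 12*y0 = 4

Step 3: Scale the particular solution.
Multiply by 4/4 = 1:
r = -1, w = 1

Step 4: Verify.
8*(-1) + 12*(1) = 4 = 4 ✓

r = -1, w = 1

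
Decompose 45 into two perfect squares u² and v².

We need to find integers u, v > 0 such that u² + v² = 45.
Trying u = 3: v² = 45 - 3² = 45 - 9 = 36
v = 6
Check: 3² + 6² = 9 + 36 = 45 ✓

45 = 3² + 6²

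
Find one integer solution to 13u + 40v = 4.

Step 1: Check solvability.
gcd(13, 40) = 1
Since 1 divides 4, solutions exist.

Step 2: Apply extended Euclidean algorithm to find gcd.
We find integers such that 13*x0 + 40*y0 = 1

Step 3: Scale the particular solution.
Multiply by 4/1 = 4:
u = -12, v = 4

Step 4: Verify.
13*(-12) + 40*(4) = 4 = 4 ✓

u = -12, v = 4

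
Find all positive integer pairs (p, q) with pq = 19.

The positive divisors of 19 are: 1, 19.
Each divisor d gives the pair (d, 19/d):
(1, 19), (19, 1)

(1, 19), (19, 1)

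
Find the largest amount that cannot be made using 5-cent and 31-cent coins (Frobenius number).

For two coprime denominations a and b, the Frobenius number (largest value not representable as a non-negative combination) is ab - a - b.
Here gcd(5, 31) = 1, so they are coprime.
F(5, 31) = 5·31 - 5 - 31 = 155 - 36 = 119

119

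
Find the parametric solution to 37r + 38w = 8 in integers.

Step 1: Compute gcd(37, 38) = 1.
Since 1 divides 8, solutions exist.

Step 2: Find a particular solution using extended Euclidean algorithm.
We get r₀ = -8, w₀ = 8.
Check: 37*-8 + 38*8 = 8 = 8 ✓

Step 3: Write the general solution.
r = -8 + (38/1)t = -8 + 38t
w = 8 - (37/1)t = 8 - 37t
for any integer t.

r = -8 + 38t, w = 8 - 37t for integer t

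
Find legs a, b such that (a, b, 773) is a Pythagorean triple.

We need a² + b² = 773² = 597529.
Trying: 195² + 748² = 38025 + 559504 = 597529 ✓

(195, 748, 773)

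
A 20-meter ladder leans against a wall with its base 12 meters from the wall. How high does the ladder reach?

The ladder, wall, and ground form a right triangle with hypotenuse 20 and one leg 12.
By the Pythagorean theorem: h² = 20² - 12² = 400 - 144 = 256
h = √256 = 16 meters

16 meters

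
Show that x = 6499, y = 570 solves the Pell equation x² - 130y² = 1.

Compute x² = 6499² = 42237001
Compute 130y² = 130·570² = 130·324900 = 42237000
x² - 130y² = 42237001 - 42237000 = 1
Since this equals 1, (6499, 570) is a solution.

Yes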